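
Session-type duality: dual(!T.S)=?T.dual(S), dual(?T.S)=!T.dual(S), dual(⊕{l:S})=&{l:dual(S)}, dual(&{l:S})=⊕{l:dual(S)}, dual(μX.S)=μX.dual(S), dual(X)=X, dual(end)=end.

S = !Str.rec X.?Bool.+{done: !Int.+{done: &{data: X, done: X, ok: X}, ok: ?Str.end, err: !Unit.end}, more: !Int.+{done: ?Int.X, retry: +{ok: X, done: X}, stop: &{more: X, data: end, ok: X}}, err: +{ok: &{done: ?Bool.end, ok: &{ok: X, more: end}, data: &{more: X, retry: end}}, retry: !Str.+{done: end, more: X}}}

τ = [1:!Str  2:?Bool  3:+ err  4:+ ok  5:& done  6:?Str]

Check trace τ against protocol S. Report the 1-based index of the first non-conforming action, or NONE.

6

@1 !Str  ✓  now at rec X.…
@2 ?Bool  ✓  now at +{done: !Int.+{done: &{data: rec X.…, done: rec X.…, ok: rec X.…}, ok: ?Str.end, err: !Unit.end}, more: !Int.+{done: ?Int.rec X.…, retry: +{ok: rec X.…, done: rec X.…}, stop: &{more: rec X.…, data: end, ok: rec X.…}}, err: +{ok: &{done: ?Bool.end, ok: &{ok: rec X.…, more: end}, data: &{more: rec X.…, retry: end}}, retry: !Str.+{done: end, more: rec X.…}}}
@3 + err  ✓  now at +{ok: &{done: ?Bool.end, ok: &{ok: rec X.…, more: end}, data: &{more: rec X.…, retry: end}}, retry: !Str.+{done: end, more: rec X.…}}
@4 + ok  ✓  now at &{done: ?Bool.end, ok: &{ok: rec X.…, more: end}, data: &{more: rec X.…, retry: end}}
@5 & done  ✓  now at ?Bool.end
@6 got ?Str, protocol expects ?Bool  ✗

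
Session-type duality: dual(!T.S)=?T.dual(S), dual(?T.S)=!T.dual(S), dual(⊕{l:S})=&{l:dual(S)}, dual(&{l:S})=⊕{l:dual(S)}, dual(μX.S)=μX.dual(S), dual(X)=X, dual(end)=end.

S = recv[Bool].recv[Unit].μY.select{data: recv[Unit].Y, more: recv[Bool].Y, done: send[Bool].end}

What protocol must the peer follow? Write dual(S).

recv[Bool] = send[Bool]
  recv[Unit] = send[Unit]
    μY = μY  (rec unchanged)
      select{data,more,done} = offer{data,more,done}  (⊕→&)
        • data:
          recv[Unit] = send[Unit]
            dual(Y) = Y
        • more:
          recv[Bool] = send[Bool]
            dual(Y) = Y
        • done:
          send[Bool] = recv[Bool]
            dual(end) = end

send[Bool].send[Unit].μY.offer{data: send[Unit].Y, more: send[Bool].Y, done: recv[Bool].end}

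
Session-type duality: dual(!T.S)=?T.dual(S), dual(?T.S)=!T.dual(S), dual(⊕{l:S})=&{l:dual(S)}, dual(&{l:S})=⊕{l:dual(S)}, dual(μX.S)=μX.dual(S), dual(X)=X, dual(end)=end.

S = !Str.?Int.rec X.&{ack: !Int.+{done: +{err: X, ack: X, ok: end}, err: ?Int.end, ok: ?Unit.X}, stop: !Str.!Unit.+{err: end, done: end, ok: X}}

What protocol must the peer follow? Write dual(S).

?Str.!Int.rec X.+{ack: ?Int.&{done: &{err: X, ack: X, ok: end}, err: !Int.end, ok: !Unit.X}, stop: ?Str.?Unit.&{err: end, done: end, ok: X}}

!Str ↦ ?Str
  ?Int ↦ !Int
    rec X ↦ rec X  (binder kept)
      &{ack,stop} ↦ +{ack,stop}  (external→internal)
        • ack:
          !Int ↦ ?Int
            +{done,err,ok} ↦ &{done,err,ok}  (internal→external)
              • done:
                +{err,ack,ok} ↦ &{err,ack,ok}  (internal→external)
                  • err:
                    dual(X) = X
                  • ack:
                    dual(X) = X
                  • ok:
                    dual(end) = end
              • err:
                ?Int ↦ !Int
                  dual(end) = end
              • ok:
                ?Unit ↦ !Unit
                  dual(X) = X
        • stop:
          !Str ↦ ?Str
            !Unit ↦ ?Unit
              +{err,done,ok} ↦ &{err,done,ok}  (internal→external)
                • err:
                  dual(end) = end
                • done:
                  dual(end) = end
                • ok:
                  dual(X) = X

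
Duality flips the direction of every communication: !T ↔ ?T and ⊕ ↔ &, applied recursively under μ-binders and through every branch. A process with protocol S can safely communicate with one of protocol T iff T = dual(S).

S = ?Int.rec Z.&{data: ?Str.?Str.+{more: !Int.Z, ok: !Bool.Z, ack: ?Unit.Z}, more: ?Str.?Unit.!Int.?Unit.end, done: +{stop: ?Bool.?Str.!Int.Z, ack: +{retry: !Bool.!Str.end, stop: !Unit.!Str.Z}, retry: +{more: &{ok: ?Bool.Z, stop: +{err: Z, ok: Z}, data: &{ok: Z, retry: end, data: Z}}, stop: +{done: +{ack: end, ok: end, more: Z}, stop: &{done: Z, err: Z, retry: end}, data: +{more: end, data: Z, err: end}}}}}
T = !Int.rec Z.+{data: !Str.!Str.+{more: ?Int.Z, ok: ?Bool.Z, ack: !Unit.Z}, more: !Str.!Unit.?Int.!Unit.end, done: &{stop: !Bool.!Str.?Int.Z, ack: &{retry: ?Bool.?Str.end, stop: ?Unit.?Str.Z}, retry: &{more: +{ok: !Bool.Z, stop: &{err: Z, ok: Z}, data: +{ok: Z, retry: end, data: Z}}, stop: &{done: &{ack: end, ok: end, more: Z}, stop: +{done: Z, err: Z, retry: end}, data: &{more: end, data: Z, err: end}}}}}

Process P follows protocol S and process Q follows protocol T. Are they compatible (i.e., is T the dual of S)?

?Int | !Int  match
  rec Z | rec Z  match (rec unchanged)
    &{data,more,done} | +{data,more,done}  match same labels
      case data:
        ?Str | !Str  match
          ?Str | !Str  match
            +{more,ok,ack} | +{more,ok,ack}  ✗ choice polarity not flipped — not dual

NO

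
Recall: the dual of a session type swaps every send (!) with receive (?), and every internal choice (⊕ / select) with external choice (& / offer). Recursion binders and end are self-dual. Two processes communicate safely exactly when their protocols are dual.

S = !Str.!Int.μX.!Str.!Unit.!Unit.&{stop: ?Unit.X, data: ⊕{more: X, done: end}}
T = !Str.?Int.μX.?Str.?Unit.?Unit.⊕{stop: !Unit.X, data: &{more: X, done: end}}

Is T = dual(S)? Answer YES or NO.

NO

!Str vs !Str  ✗ same direction on both sides — not dual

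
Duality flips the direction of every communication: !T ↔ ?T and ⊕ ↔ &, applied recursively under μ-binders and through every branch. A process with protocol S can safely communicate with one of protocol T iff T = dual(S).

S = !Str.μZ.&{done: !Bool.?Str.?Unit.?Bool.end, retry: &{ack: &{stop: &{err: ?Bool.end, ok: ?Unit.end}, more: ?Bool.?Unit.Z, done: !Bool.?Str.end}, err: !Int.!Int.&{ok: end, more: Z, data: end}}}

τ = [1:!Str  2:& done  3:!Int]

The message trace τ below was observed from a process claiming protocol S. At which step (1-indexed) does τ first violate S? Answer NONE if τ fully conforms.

3

step 1: !Str  ✓  residual = μZ.…
step 2: & done  ✓  residual = !Bool.?Str.?Unit.?Bool.end
step 3: got !Int, protocol expects !Bool  ✗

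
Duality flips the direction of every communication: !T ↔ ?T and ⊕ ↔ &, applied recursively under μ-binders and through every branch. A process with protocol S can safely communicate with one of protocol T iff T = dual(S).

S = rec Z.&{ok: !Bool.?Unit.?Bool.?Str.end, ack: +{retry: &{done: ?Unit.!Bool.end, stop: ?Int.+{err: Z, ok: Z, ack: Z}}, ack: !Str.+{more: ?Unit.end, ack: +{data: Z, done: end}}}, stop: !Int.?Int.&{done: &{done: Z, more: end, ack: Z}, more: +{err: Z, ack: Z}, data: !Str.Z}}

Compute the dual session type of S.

rec Z.+{ok: ?Bool.!Unit.!Bool.!Str.end, ack: &{retry: +{done: !Unit.?Bool.end, stop: !Int.&{err: Z, ok: Z, ack: Z}}, ack: ?Str.&{more: !Unit.end, ack: &{data: Z, done: end}}}, stop: ?Int.!Int.+{done: +{done: Z, more: end, ack: Z}, more: &{err: Z, ack: Z}, data: ?Str.Z}}

rec Z ↦ rec Z  (binder kept)
  &{ok,ack,stop} ↦ +{ok,ack,stop}  (&→⊕)
    case ok:
      !Bool ↦ ?Bool
        ?Unit ↦ !Unit
          ?Bool ↦ !Bool
            ?Str ↦ !Str
              dual(end) = end
    case ack:
      +{retry,ack} ↦ &{retry,ack}  (⊕→&)
        case retry:
          &{done,stop} ↦ +{done,stop}  (&→⊕)
            case done:
              ?Unit ↦ !Unit
                !Bool ↦ ?Bool
                  dual(end) = end
            case stop:
              ?Int ↦ !Int
                +{err,ok,ack} ↦ &{err,ok,ack}  (⊕→&)
                  case err:
                    dual(Z) = Z
                  case ok:
                    dual(Z) = Z
                  case ack:
                    dual(Z) = Z
        case ack:
          !Str ↦ ?Str
            +{more,ack} ↦ &{more,ack}  (⊕→&)
              case more:
                ?Unit ↦ !Unit
                  dual(end) = end
              case ack:
                +{data,done} ↦ &{data,done}  (⊕→&)
                  case data:
                    dual(Z) = Z
                  case done:
                    dual(end) = end
    case stop:
      !Int ↦ ?Int
        ?Int ↦ !Int
          &{done,more,data} ↦ +{done,more,data}  (&→⊕)
            case done:
              &{done,more,ack} ↦ +{done,more,ack}  (&→⊕)
                case done:
                  dual(Z) = Z
                case more:
                  dual(end) = end
                case ack:
                  dual(Z) = Z
            case more:
              +{err,ack} ↦ &{err,ack}  (⊕→&)
                case err:
                  dual(Z) = Z
                case ack:
                  dual(Z) = Z
            case data:
              !Str ↦ ?Str
                dual(Z) = Z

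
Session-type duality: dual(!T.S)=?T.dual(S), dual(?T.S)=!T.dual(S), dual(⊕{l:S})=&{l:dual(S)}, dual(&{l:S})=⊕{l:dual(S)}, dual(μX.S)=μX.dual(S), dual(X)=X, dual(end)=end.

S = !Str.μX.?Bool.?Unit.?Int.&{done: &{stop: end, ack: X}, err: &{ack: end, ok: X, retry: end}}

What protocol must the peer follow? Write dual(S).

!Str ↦ ?Str
  μX ↦ μX  (rec unchanged)
    ?Bool ↦ !Bool
      ?Unit ↦ !Unit
        ?Int ↦ !Int
          &{done,err} ↦ ⊕{done,err}  (&→⊕)
            [done]
              &{stop,ack} ↦ ⊕{stop,ack}  (&→⊕)
                [stop]
                  end ↦ end
                [ack]
                  X ↦ X
            [err]
              &{ack,ok,retry} ↦ ⊕{ack,ok,retry}  (&→⊕)
                [ack]
                  end ↦ end
                [ok]
                  X ↦ X
                [retry]
                  end ↦ end

?Str.μX.!Bool.!Unit.!Int.⊕{done: ⊕{stop: end, ack: X}, err: ⊕{ack: end, ok: X, retry: end}}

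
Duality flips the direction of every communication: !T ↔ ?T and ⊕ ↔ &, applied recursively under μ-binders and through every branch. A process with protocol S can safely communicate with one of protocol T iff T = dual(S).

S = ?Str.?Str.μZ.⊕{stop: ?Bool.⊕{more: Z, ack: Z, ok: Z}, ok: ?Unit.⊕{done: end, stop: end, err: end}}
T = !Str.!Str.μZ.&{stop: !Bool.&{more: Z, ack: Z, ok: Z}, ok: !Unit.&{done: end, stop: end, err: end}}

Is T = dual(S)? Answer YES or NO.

YES

?Str ‖ !Str  ok
  ?Str ‖ !Str  ok
    μZ ‖ μZ  ok (μ self-dual)
      ⊕{stop,ok} ‖ &{stop,ok}  ok label sets agree
        [stop]
          ?Bool ‖ !Bool  ok
            ⊕{more,ack,ok} ‖ &{more,ack,ok}  ok label sets agree
              [more]
                Z ‖ Z  ok
              [ack]
                Z ‖ Z  ok
              [ok]
                Z ‖ Z  ok
        [ok]
          ?Unit ‖ !Unit  ok
            ⊕{done,stop,err} ‖ &{done,stop,err}  ok label sets agree
              [done]
                end ‖ end  ok
              [stop]
                end ‖ end  ok
              [err]
                end ‖ end  ok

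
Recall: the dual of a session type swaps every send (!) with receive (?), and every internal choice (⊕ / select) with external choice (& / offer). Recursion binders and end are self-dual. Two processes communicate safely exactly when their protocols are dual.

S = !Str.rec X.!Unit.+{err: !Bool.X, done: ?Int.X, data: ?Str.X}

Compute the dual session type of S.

!Str ↦ ?Str
  rec X ↦ rec X  (rec unchanged)
    !Unit ↦ ?Unit
      +{err,done,data} ↦ &{err,done,data}  (internal→external)
        case err:
          !Bool ↦ ?Bool
            X ↦ X
        case done:
          ?Int ↦ !Int
            X ↦ X
        case data:
          ?Str ↦ !Str
            X ↦ X

?Str.rec X.?Unit.&{err: ?Bool.X, done: !Int.X, data: !Str.X}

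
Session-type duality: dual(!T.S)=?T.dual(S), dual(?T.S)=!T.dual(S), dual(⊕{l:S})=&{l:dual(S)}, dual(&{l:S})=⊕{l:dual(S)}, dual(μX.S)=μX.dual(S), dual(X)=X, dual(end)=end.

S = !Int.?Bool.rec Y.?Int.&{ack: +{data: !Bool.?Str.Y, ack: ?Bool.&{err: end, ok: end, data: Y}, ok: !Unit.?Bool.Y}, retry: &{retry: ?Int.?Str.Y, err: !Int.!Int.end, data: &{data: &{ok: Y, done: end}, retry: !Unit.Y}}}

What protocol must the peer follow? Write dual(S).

!Int → ?Int
  ?Bool → !Bool
    rec Y → rec Y  (rec unchanged)
      ?Int → !Int
        &{ack,retry} → +{ack,retry}  (external→internal)
          case ack:
            +{data,ack,ok} → &{data,ack,ok}  (internal→external)
              case data:
                !Bool → ?Bool
                  ?Str → !Str
                    dual(Y) = Y
              case ack:
                ?Bool → !Bool
                  &{err,ok,data} → +{err,ok,data}  (external→internal)
                    case err:
                      dual(end) = end
                    case ok:
                      dual(end) = end
                    case data:
                      dual(Y) = Y
              case ok:
                !Unit → ?Unit
                  ?Bool → !Bool
                    dual(Y) = Y
          case retry:
            &{retry,err,data} → +{retry,err,data}  (external→internal)
              case retry:
                ?Int → !Int
                  ?Str → !Str
                    dual(Y) = Y
              case err:
                !Int → ?Int
                  !Int → ?Int
                    dual(end) = end
              case data:
                &{data,retry} → +{data,retry}  (external→internal)
                  case data:
                    &{ok,done} → +{ok,done}  (external→internal)
                      case ok:
                        dual(Y) = Y
                      case done:
                        dual(end) = end
                  case retry:
                    !Unit → ?Unit
                      dual(Y) = Y

?Int.!Bool.rec Y.!Int.+{ack: &{data: ?Bool.!Str.Y, ack: !Bool.+{err: end, ok: end, data: Y}, ok: ?Unit.!Bool.Y}, retry: +{retry: !Int.!Str.Y, err: ?Int.?Int.end, data: +{data: +{ok: Y, done: end}, retry: ?Unit.Y}}}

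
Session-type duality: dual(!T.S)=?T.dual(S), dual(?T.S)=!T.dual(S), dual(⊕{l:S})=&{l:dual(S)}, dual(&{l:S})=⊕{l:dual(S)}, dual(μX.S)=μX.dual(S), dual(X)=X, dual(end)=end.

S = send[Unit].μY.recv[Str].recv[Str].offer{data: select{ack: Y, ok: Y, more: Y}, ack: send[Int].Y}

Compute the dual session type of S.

send[Unit] = recv[Unit]
  μY = μY  (binder kept)
    recv[Str] = send[Str]
      recv[Str] = send[Str]
        offer{data,ack} = select{data,ack}  (external→internal)
          • data:
            select{ack,ok,more} = offer{ack,ok,more}  (internal→external)
              • ack:
                Y self-dual
              • ok:
                Y self-dual
              • more:
                Y self-dual
          • ack:
            send[Int] = recv[Int]
              Y self-dual

recv[Unit].μY.send[Str].send[Str].select{data: offer{ack: Y, ok: Y, more: Y}, ack: recv[Int].Y}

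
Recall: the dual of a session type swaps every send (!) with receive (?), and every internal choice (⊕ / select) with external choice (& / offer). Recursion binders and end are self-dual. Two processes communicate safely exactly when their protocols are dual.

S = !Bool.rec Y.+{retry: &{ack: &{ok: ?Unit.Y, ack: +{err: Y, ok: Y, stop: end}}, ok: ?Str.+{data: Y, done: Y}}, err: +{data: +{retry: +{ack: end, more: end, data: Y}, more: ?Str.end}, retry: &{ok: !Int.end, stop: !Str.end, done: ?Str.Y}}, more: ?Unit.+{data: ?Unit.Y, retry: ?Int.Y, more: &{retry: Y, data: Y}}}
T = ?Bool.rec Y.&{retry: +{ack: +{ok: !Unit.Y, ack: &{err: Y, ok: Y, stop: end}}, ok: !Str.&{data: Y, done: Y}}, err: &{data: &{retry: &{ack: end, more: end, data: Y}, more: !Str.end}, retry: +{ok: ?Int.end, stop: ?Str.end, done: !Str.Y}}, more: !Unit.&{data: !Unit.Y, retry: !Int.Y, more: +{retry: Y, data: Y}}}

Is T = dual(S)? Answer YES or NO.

!Bool vs ?Bool  ✓
  rec Y vs rec Y  ✓ (μ self-dual)
    +{retry,err,more} vs &{retry,err,more}  ✓ label sets agree
      [retry]
        &{ack,ok} vs +{ack,ok}  ✓ label sets agree
          [ack]
            &{ok,ack} vs +{ok,ack}  ✓ label sets agree
              [ok]
                ?Unit vs !Unit  ✓
                  Y vs Y  ✓
              [ack]
                +{err,ok,stop} vs &{err,ok,stop}  ✓ label sets agree
                  [err]
                    Y vs Y  ✓
                  [ok]
                    Y vs Y  ✓
                  [stop]
                    end vs end  ✓
          [ok]
            ?Str vs !Str  ✓
              +{data,done} vs &{data,done}  ✓ label sets agree
                [data]
                  Y vs Y  ✓
                [done]
                  Y vs Y  ✓
      [err]
        +{data,retry} vs &{data,retry}  ✓ label sets agree
          [data]
            +{retry,more} vs &{retry,more}  ✓ label sets agree
              [retry]
                +{ack,more,data} vs &{ack,more,data}  ✓ label sets agree
                  [ack]
                    end vs end  ✓
                  [more]
                    end vs end  ✓
                  [data]
                    Y vs Y  ✓
              [more]
                ?Str vs !Str  ✓
                  end vs end  ✓
          [retry]
            &{ok,stop,done} vs +{ok,stop,done}  ✓ label sets agree
              [ok]
                !Int vs ?Int  ✓
                  end vs end  ✓
              [stop]
                !Str vs ?Str  ✓
                  end vs end  ✓
              [done]
                ?Str vs !Str  ✓
                  Y vs Y  ✓
      [more]
        ?Unit vs !Unit  ✓
          +{data,retry,more} vs &{data,retry,more}  ✓ label sets agree
            [data]
              ?Unit vs !Unit  ✓
                Y vs Y  ✓
            [retry]
              ?Int vs !Int  ✓
                Y vs Y  ✓
            [more]
              &{retry,data} vs +{retry,data}  ✓ label sets agree
                [retry]
                  Y vs Y  ✓
                [data]
                  Y vs Y  ✓

YES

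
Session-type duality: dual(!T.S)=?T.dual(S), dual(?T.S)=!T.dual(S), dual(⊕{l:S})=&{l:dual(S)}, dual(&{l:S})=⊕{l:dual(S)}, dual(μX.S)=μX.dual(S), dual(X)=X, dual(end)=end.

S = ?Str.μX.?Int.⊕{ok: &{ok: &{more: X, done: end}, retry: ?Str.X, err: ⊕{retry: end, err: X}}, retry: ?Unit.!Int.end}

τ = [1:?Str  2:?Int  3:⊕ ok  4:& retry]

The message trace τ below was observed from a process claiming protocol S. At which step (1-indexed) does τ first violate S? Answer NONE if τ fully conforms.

NONE

@1 ?Str  ✓  now at μX.…
@2 ?Int  ✓  now at ⊕{ok: &{ok: &{more: μX.…, done: end}, retry: ?Str.μX.…, err: ⊕{retry: end, err: μX.…}}, retry: ?Unit.!Int.end}
@3 ⊕ ok  ✓  now at &{ok: &{more: μX.…, done: end}, retry: ?Str.μX.…, err: ⊕{retry: end, err: μX.…}}
@4 & retry  ✓  now at ?Str.μX.…
τ conforms to S (length 4)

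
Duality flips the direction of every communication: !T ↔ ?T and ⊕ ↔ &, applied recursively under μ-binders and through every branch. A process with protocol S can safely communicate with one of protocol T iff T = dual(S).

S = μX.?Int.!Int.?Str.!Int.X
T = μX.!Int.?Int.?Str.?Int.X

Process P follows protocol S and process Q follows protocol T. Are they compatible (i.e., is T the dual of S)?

NO

μX | μX  ok (μ self-dual)
  ?Int | !Int  ok
    !Int | ?Int  ok
      ?Str | ?Str  ✗ same direction on both sides — not dual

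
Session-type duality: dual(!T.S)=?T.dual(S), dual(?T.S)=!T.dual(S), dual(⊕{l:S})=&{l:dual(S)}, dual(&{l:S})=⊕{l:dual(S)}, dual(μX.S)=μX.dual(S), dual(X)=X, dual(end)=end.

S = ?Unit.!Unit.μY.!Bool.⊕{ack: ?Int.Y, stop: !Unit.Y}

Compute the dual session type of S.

!Unit.?Unit.μY.?Bool.&{ack: !Int.Y, stop: ?Unit.Y}

?Unit ↦ !Unit
  !Unit ↦ ?Unit
    μY ↦ μY  (μ self-dual)
      !Bool ↦ ?Bool
        ⊕{ack,stop} ↦ &{ack,stop}  (⊕→&)
          [ack]
            ?Int ↦ !Int
              Y self-dual
          [stop]
            !Unit ↦ ?Unit
              Y self-dual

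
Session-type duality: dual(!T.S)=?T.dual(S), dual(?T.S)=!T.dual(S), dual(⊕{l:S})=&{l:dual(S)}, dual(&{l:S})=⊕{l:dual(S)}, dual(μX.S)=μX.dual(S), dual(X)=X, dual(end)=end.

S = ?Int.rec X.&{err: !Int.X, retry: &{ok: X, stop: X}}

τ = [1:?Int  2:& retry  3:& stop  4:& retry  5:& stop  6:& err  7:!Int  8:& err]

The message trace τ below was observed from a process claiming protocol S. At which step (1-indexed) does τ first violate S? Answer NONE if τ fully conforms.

NONE

step 1: ?Int  ok  now at rec X.…
step 2: & retry  ok  now at &{ok: rec X.…, stop: rec X.…}
step 3: & stop  ok  now at rec X.…
step 4: & retry  ok  now at &{ok: rec X.…, stop: rec X.…}
step 5: & stop  ok  now at rec X.…
step 6: & err  ok  now at !Int.rec X.…
step 7: !Int  ok  now at rec X.…
step 8: & err  ok  now at !Int.rec X.…
all 8 steps conform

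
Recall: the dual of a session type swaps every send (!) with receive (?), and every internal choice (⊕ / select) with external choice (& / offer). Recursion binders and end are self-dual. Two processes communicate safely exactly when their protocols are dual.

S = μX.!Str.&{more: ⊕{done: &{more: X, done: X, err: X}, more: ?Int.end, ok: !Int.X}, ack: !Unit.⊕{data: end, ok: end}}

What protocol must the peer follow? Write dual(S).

μX ↦ μX  (binder kept)
  !Str ↦ ?Str
    &{more,ack} ↦ ⊕{more,ack}  (&→⊕)
      case more:
        ⊕{done,more,ok} ↦ &{done,more,ok}  (select→offer)
          case done:
            &{more,done,err} ↦ ⊕{more,done,err}  (&→⊕)
              case more:
                X self-dual
              case done:
                X self-dual
              case err:
                X self-dual
          case more:
            ?Int ↦ !Int
              end self-dual
          case ok:
            !Int ↦ ?Int
              X self-dual
      case ack:
        !Unit ↦ ?Unit
          ⊕{data,ok} ↦ &{data,ok}  (select→offer)
            case data:
              end self-dual
            case ok:
              end self-dual

μX.?Str.⊕{more: &{done: ⊕{more: X, done: X, err: X}, more: !Int.end, ok: ?Int.X}, ack: ?Unit.&{data: end, ok: end}}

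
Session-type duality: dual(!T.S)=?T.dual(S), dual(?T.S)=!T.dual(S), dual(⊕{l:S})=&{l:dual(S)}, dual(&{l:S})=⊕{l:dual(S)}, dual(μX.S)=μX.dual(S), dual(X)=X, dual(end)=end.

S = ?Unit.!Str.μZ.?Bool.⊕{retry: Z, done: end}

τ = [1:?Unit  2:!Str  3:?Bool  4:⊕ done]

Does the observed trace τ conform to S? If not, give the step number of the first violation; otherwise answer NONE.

@1 ?Unit  ✓  cont: !Str.μZ.…
@2 !Str  ✓  cont: μZ.…
@3 ?Bool  ✓  cont: ⊕{retry: μZ.…, done: end}
@4 ⊕ done  ✓  cont: end
trace exhausted — no violation

NONE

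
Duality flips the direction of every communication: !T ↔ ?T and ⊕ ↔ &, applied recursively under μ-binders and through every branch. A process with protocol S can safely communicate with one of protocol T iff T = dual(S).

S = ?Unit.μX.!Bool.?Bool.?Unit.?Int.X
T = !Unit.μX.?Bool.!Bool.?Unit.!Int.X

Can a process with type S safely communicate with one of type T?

?Unit vs !Unit  match
  μX vs μX  match (μ self-dual)
    !Bool vs ?Bool  match
      ?Bool vs !Bool  match
        ?Unit vs ?Unit  ✗ same direction on both sides — not dual

NO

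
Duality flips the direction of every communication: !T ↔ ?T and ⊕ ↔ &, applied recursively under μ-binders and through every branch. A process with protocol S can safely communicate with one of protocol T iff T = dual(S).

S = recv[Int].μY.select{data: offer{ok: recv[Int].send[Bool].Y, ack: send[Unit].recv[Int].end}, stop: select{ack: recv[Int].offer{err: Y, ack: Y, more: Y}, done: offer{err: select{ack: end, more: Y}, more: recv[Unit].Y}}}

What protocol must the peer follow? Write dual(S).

send[Int].μY.offer{data: select{ok: send[Int].recv[Bool].Y, ack: recv[Unit].send[Int].end}, stop: offer{ack: send[Int].select{err: Y, ack: Y, more: Y}, done: select{err: offer{ack: end, more: Y}, more: send[Unit].Y}}}

recv[Int] ↦ send[Int]
  μY ↦ μY  (μ self-dual)
    select{data,stop} ↦ offer{data,stop}  (internal→external)
      [data]
        offer{ok,ack} ↦ select{ok,ack}  (&→⊕)
          [ok]
            recv[Int] ↦ send[Int]
              send[Bool] ↦ recv[Bool]
                Y self-dual
          [ack]
            send[Unit] ↦ recv[Unit]
              recv[Int] ↦ send[Int]
                end self-dual
      [stop]
        select{ack,done} ↦ offer{ack,done}  (internal→external)
          [ack]
            recv[Int] ↦ send[Int]
              offer{err,ack,more} ↦ select{err,ack,more}  (&→⊕)
                [err]
                  Y self-dual
                [ack]
                  Y self-dual
                [more]
                  Y self-dual
          [done]
            offer{err,more} ↦ select{err,more}  (&→⊕)
              [err]
                select{ack,more} ↦ offer{ack,more}  (internal→external)
                  [ack]
                    end self-dual
                  [more]
                    Y self-dual
              [more]
                recv[Unit] ↦ send[Unit]
                  Y self-dual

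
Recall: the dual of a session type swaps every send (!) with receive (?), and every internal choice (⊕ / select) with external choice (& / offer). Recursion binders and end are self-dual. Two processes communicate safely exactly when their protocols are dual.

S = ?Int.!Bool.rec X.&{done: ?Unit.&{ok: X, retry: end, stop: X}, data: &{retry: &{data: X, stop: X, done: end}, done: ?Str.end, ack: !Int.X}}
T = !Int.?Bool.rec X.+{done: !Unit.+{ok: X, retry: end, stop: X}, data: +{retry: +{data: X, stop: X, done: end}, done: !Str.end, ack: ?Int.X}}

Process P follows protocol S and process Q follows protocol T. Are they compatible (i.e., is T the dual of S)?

YES

?Int | !Int  match
  !Bool | ?Bool  match
    rec X | rec X  match (rec unchanged)
      &{done,data} | +{done,data}  match same labels
        [done]
          ?Unit | !Unit  match
            &{ok,retry,stop} | +{ok,retry,stop}  match same labels
              [ok]
                X | X  match
              [retry]
                end | end  match
              [stop]
                X | X  match
        [data]
          &{retry,done,ack} | +{retry,done,ack}  match same labels
            [retry]
              &{data,stop,done} | +{data,stop,done}  match same labels
                [data]
                  X | X  match
                [stop]
                  X | X  match
                [done]
                  end | end  match
            [done]
              ?Str | !Str  match
                end | end  match
            [ack]
              !Int | ?Int  match
                X | X  match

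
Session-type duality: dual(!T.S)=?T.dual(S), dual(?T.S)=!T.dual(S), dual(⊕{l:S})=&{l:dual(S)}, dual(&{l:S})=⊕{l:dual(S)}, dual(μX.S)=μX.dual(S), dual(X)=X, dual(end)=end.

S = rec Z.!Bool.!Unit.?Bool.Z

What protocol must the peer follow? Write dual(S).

rec Z.?Bool.?Unit.!Bool.Z

rec Z = rec Z  (rec unchanged)
  !Bool = ?Bool
    !Unit = ?Unit
      ?Bool = !Bool
        Z ↦ Z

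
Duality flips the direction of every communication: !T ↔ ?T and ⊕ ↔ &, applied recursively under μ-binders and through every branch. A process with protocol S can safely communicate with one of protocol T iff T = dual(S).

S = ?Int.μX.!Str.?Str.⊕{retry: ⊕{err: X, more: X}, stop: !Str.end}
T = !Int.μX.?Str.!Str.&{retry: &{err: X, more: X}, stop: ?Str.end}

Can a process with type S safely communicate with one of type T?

YES

?Int | !Int  ✓
  μX | μX  ✓ (μ self-dual)
    !Str | ?Str  ✓
      ?Str | !Str  ✓
        ⊕{retry,stop} | &{retry,stop}  ✓ labels match
          • retry:
            ⊕{err,more} | &{err,more}  ✓ labels match
              • err:
                X | X  ✓
              • more:
                X | X  ✓
          • stop:
            !Str | ?Str  ✓
              end | end  ✓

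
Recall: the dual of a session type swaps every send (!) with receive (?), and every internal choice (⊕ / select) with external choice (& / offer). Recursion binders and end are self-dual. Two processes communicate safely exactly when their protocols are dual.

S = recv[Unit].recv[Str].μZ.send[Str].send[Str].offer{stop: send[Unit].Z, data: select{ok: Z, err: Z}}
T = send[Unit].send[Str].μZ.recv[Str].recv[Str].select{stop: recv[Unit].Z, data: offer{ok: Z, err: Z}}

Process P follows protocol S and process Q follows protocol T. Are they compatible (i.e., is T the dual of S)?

recv[Unit] | send[Unit]  ok
  recv[Str] | send[Str]  ok
    μZ | μZ  ok (binder kept)
      send[Str] | recv[Str]  ok
        send[Str] | recv[Str]  ok
          offer{stop,data} | select{stop,data}  ok label sets agree
            case stop:
              send[Unit] | recv[Unit]  ok
                Z | Z  ok
            case data:
              select{ok,err} | offer{ok,err}  ok label sets agree
                case ok:
                  Z | Z  ok
                case err:
                  Z | Z  ok

YES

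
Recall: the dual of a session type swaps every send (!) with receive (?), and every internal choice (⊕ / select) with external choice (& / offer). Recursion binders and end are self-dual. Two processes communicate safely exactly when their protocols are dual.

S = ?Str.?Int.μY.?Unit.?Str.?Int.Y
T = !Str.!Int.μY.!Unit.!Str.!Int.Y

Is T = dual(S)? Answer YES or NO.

?Str vs !Str  match
  ?Int vs !Int  match
    μY vs μY  match (rec unchanged)
      ?Unit vs !Unit  match
        ?Str vs !Str  match
          ?Int vs !Int  match
            Y vs Y  match

YES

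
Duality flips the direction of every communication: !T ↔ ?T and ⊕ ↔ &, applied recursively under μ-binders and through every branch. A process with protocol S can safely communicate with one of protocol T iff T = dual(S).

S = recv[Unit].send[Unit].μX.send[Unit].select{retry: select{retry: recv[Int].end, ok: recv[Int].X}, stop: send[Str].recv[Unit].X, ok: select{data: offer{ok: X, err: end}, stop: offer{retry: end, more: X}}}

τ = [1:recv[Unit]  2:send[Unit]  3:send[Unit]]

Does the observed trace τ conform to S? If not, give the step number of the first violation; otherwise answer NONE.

[1] recv[Unit]  ok  cont: send[Unit].μX.…
[2] send[Unit]  ok  cont: μX.…
[3] send[Unit]  ok  cont: select{retry: select{retry: recv[Int].end, ok: recv[Int].μX.…}, stop: send[Str].recv[Unit].μX.…, ok: select{data: offer{ok: μX.…, err: end}, stop: offer{retry: end, more: μX.…}}}
trace exhausted — no violation

NONE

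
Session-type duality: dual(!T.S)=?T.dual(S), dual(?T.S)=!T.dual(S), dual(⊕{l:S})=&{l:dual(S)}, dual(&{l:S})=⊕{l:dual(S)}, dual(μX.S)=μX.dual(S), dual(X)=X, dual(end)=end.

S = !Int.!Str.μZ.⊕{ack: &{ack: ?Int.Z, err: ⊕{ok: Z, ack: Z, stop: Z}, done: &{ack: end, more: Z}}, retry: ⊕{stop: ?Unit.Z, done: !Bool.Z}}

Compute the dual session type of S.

!Int → ?Int
  !Str → ?Str
    μZ → μZ  (rec unchanged)
      ⊕{ack,retry} → &{ack,retry}  (select→offer)
        case ack:
          &{ack,err,done} → ⊕{ack,err,done}  (offer→select)
            case ack:
              ?Int → !Int
                Z self-dual
            case err:
              ⊕{ok,ack,stop} → &{ok,ack,stop}  (select→offer)
                case ok:
                  Z self-dual
                case ack:
                  Z self-dual
                case stop:
                  Z self-dual
            case done:
              &{ack,more} → ⊕{ack,more}  (offer→select)
                case ack:
                  end self-dual
                case more:
                  Z self-dual
        case retry:
          ⊕{stop,done} → &{stop,done}  (select→offer)
            case stop:
              ?Unit → !Unit
                Z self-dual
            case done:
              !Bool → ?Bool
                Z self-dual

?Int.?Str.μZ.&{ack: ⊕{ack: !Int.Z, err: &{ok: Z, ack: Z, stop: Z}, done: ⊕{ack: end, more: Z}}, retry: &{stop: !Unit.Z, done: ?Bool.Z}}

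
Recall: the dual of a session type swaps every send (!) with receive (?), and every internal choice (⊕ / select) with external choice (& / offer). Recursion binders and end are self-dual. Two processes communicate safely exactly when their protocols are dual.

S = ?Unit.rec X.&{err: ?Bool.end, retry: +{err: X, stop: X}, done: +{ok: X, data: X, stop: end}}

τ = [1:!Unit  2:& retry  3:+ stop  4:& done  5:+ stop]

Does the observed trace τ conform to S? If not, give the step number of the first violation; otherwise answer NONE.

step 1: got !Unit, protocol expects ?Unit  ✗

1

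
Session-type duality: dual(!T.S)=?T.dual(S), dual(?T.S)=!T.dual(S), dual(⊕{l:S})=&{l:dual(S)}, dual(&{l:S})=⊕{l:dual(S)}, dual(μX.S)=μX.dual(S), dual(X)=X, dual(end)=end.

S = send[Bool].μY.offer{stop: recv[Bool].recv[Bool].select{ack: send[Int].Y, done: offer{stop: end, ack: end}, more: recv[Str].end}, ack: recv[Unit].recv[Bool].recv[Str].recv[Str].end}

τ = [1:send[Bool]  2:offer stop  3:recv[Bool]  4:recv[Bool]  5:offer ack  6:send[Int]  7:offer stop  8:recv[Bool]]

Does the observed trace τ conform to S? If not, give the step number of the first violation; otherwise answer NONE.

5

step 1: send[Bool]  ✓  residual = μY.…
step 2: offer stop  ✓  residual = recv[Bool].recv[Bool].select{ack: send[Int].μY.…, done: offer{stop: end, ack: end}, more: recv[Str].end}
step 3: recv[Bool]  ✓  residual = recv[Bool].select{ack: send[Int].μY.…, done: offer{stop: end, ack: end}, more: recv[Str].end}
step 4: recv[Bool]  ✓  residual = select{ack: send[Int].μY.…, done: offer{stop: end, ack: end}, more: recv[Str].end}
step 5: got offer ack, protocol expects select ack or select done or select more  ✗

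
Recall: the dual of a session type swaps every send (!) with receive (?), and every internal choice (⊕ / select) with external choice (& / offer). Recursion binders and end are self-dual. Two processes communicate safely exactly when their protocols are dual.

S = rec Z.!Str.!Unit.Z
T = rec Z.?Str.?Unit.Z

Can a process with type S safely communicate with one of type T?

rec Z ‖ rec Z  match (μ self-dual)
  !Str ‖ ?Str  match
    !Unit ‖ ?Unit  match
      Z ‖ Z  match

YES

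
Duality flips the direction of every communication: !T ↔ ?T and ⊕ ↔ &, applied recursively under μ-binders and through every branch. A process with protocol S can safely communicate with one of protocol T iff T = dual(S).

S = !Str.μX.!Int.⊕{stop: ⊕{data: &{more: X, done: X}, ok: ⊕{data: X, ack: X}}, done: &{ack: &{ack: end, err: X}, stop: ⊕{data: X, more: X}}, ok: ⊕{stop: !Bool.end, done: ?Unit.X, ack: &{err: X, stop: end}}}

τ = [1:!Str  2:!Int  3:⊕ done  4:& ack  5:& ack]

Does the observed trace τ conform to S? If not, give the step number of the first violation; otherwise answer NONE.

NONE

[1] !Str  match  residual = μX.…
[2] !Int  match  residual = ⊕{stop: ⊕{data: &{more: μX.…, done: μX.…}, ok: ⊕{data: μX.…, ack: μX.…}}, done: &{ack: &{ack: end, err: μX.…}, stop: ⊕{data: μX.…, more: μX.…}}, ok: ⊕{stop: !Bool.end, done: ?Unit.μX.…, ack: &{err: μX.…, stop: end}}}
[3] ⊕ done  match  residual = &{ack: &{ack: end, err: μX.…}, stop: ⊕{data: μX.…, more: μX.…}}
[4] & ack  match  residual = &{ack: end, err: μX.…}
[5] & ack  match  residual = end
all 5 steps conform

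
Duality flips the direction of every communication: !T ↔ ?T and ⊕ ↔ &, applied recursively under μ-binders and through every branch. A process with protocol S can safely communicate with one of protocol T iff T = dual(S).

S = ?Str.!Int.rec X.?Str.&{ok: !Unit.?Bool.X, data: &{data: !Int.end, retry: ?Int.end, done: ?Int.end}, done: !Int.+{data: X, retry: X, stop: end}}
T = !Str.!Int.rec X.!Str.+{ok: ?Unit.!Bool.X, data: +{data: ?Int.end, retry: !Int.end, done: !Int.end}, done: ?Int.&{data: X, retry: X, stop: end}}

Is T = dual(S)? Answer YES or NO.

?Str ‖ !Str  match
  !Int ‖ !Int  ✗ same direction on both sides — not dual

NO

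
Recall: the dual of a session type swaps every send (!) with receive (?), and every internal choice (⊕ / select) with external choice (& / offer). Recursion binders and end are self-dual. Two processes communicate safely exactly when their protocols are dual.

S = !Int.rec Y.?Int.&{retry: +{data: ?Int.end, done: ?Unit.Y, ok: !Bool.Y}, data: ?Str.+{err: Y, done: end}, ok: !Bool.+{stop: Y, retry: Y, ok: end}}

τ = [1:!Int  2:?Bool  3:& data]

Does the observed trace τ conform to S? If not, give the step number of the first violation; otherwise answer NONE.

@1 !Int  ✓  residual = rec Y.…
@2 got ?Bool, protocol expects ?Int  ✗

2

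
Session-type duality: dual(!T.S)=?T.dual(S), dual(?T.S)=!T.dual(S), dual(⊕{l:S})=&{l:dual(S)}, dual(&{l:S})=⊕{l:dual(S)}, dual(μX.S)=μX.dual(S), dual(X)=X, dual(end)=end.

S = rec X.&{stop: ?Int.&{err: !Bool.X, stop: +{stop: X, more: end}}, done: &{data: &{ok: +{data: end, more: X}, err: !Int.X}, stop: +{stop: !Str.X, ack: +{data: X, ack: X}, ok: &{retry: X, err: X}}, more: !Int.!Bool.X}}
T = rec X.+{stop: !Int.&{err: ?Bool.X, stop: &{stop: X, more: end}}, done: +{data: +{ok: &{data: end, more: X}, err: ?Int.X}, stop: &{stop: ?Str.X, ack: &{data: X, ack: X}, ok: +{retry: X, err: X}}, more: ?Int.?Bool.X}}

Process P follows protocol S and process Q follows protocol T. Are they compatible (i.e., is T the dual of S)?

rec X vs rec X  match (μ self-dual)
  &{stop,done} vs +{stop,done}  match same labels
    • stop:
      ?Int vs !Int  match
        &{err,stop} vs &{err,stop}  ✗ choice polarity not flipped — not dual

NO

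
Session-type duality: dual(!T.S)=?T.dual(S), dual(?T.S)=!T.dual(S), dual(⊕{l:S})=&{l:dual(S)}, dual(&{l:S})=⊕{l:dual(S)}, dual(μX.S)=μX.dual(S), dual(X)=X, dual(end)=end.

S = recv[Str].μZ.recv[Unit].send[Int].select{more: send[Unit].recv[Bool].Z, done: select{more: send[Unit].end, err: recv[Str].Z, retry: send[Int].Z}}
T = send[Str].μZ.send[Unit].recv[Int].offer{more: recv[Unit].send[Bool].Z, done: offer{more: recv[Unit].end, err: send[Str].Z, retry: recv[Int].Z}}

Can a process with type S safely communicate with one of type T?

YES

recv[Str] | send[Str]  ok
  μZ | μZ  ok (rec unchanged)
    recv[Unit] | send[Unit]  ok
      send[Int] | recv[Int]  ok
        select{more,done} | offer{more,done}  ok label sets agree
          case more:
            send[Unit] | recv[Unit]  ok
              recv[Bool] | send[Bool]  ok
                Z | Z  ok
          case done:
            select{more,err,retry} | offer{more,err,retry}  ok label sets agree
              case more:
                send[Unit] | recv[Unit]  ok
                  end | end  ok
              case err:
                recv[Str] | send[Str]  ok
                  Z | Z  ok
              case retry:
                send[Int] | recv[Int]  ok
                  Z | Z  ok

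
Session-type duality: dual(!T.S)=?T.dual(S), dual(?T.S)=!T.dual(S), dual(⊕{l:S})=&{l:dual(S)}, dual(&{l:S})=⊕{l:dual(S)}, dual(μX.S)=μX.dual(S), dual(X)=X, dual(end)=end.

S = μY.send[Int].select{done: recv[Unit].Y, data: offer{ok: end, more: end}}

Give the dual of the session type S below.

μY → μY  (rec unchanged)
  send[Int] → recv[Int]
    select{done,data} → offer{done,data}  (internal→external)
      [done]
        recv[Unit] → send[Unit]
          dual(Y) = Y
      [data]
        offer{ok,more} → select{ok,more}  (&→⊕)
          [ok]
            dual(end) = end
          [more]
            dual(end) = end

μY.recv[Int].offer{done: send[Unit].Y, data: select{ok: end, more: end}}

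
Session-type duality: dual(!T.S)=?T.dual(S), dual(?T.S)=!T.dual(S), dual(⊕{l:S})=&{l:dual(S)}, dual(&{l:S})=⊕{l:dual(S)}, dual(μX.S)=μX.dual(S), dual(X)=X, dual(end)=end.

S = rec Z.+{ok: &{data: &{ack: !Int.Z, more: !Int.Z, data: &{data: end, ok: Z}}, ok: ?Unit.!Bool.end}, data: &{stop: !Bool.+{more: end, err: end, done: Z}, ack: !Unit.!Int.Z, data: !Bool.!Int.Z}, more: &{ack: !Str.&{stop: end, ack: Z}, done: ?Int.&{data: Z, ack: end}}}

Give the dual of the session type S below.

rec Z.&{ok: +{data: +{ack: ?Int.Z, more: ?Int.Z, data: +{data: end, ok: Z}}, ok: !Unit.?Bool.end}, data: +{stop: ?Bool.&{more: end, err: end, done: Z}, ack: ?Unit.?Int.Z, data: ?Bool.?Int.Z}, more: +{ack: ?Str.+{stop: end, ack: Z}, done: !Int.+{data: Z, ack: end}}}

rec Z = rec Z  (binder kept)
  +{ok,data,more} = &{ok,data,more}  (⊕→&)
    • ok:
      &{data,ok} = +{data,ok}  (external→internal)
        • data:
          &{ack,more,data} = +{ack,more,data}  (external→internal)
            • ack:
              !Int = ?Int
                Z ↦ Z
            • more:
              !Int = ?Int
                Z ↦ Z
            • data:
              &{data,ok} = +{data,ok}  (external→internal)
                • data:
                  end ↦ end
                • ok:
                  Z ↦ Z
        • ok:
          ?Unit = !Unit
            !Bool = ?Bool
              end ↦ end
    • data:
      &{stop,ack,data} = +{stop,ack,data}  (external→internal)
        • stop:
          !Bool = ?Bool
            +{more,err,done} = &{more,err,done}  (⊕→&)
              • more:
                end ↦ end
              • err:
                end ↦ end
              • done:
                Z ↦ Z
        • ack:
          !Unit = ?Unit
            !Int = ?Int
              Z ↦ Z
        • data:
          !Bool = ?Bool
            !Int = ?Int
              Z ↦ Z
    • more:
      &{ack,done} = +{ack,done}  (external→internal)
        • ack:
          !Str = ?Str
            &{stop,ack} = +{stop,ack}  (external→internal)
              • stop:
                end ↦ end
              • ack:
                Z ↦ Z
        • done:
          ?Int = !Int
            &{data,ack} = +{data,ack}  (external→internal)
              • data:
                Z ↦ Z
              • ack:
                end ↦ end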